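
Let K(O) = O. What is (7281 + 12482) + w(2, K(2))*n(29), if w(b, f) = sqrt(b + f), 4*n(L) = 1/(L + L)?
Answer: 2292509/116 ≈ 19763.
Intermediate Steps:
n(L) = 1/(8*L) (n(L) = 1/(4*(L + L)) = 1/(4*((2*L))) = (1/(2*L))/4 = 1/(8*L))
(7281 + 12482) + w(2, K(2))*n(29) = (7281 + 12482) + sqrt(2 + 2)*((1/8)/29) = 19763 + sqrt(4)*((1/8)*(1/29)) = 19763 + 2*(1/232) = 19763 + 1/116 = 2292509/116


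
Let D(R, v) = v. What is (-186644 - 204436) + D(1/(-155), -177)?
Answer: -391257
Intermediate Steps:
(-186644 - 204436) + D(1/(-155), -177) = (-186644 - 204436) - 177 = -391080 - 177 = -391257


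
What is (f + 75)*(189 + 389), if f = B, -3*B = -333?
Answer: 107508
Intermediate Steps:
B = 111 (B = -⅓*(-333) = 111)
f = 111
(f + 75)*(189 + 389) = (111 + 75)*(189 + 389) = 186*578 = 107508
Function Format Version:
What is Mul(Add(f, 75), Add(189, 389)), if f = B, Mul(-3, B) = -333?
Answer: 107508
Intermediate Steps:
B = 111 (B = Mul(Rational(-1, 3), -333) = 111)
f = 111
Mul(Add(f, 75), Add(189, 389)) = Mul(Add(111, 75), Add(189, 389)) = Mul(186, 578) = 107508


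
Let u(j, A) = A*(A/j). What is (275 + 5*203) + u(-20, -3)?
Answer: 25791/20 ≈ 1289.6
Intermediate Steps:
u(j, A) = A²/j
(275 + 5*203) + u(-20, -3) = (275 + 5*203) + (-3)²/(-20) = (275 + 1015) + 9*(-1/20) = 1290 - 9/20 = 25791/20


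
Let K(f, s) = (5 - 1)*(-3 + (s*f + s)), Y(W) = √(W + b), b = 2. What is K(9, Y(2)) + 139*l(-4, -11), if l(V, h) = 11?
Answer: 1597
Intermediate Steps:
Y(W) = √(2 + W) (Y(W) = √(W + 2) = √(2 + W))
K(f, s) = -12 + 4*s + 4*f*s (K(f, s) = 4*(-3 + (f*s + s)) = 4*(-3 + (s + f*s)) = 4*(-3 + s + f*s) = -12 + 4*s + 4*f*s)
K(9, Y(2)) + 139*l(-4, -11) = (-12 + 4*√(2 + 2) + 4*9*√(2 + 2)) + 139*11 = (-12 + 4*√4 + 4*9*√4) + 1529 = (-12 + 4*2 + 4*9*2) + 1529 = (-12 + 8 + 72) + 1529 = 68 + 1529 = 1597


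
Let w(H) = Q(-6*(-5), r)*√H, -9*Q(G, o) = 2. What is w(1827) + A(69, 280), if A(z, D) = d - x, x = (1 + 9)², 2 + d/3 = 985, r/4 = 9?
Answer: 2849 - 2*√203/3 ≈ 2839.5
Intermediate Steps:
r = 36 (r = 4*9 = 36)
d = 2949 (d = -6 + 3*985 = -6 + 2955 = 2949)
x = 100 (x = 10² = 100)
Q(G, o) = -2/9 (Q(G, o) = -⅑*2 = -2/9)
A(z, D) = 2849 (A(z, D) = 2949 - 1*100 = 2949 - 100 = 2849)
w(H) = -2*√H/9
w(1827) + A(69, 280) = -2*√203/3 + 2849 = 2849 - 2*√203/3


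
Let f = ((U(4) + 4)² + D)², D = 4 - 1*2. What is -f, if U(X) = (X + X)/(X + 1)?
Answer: -695556/625 ≈ -1112.9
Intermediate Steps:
U(X) = 2*X/(1 + X) (U(X) = (2*X)/(1 + X) = 2*X/(1 + X))
D = 2 (D = 4 - 2 = 2)
f = 695556/625 (f = ((2*4/(1 + 4) + 4)² + 2)² = ((2*4/5 + 4)² + 2)² = ((2*4*(⅕) + 4)² + 2)² = ((8/5 + 4)² + 2)² = ((28/5)² + 2)² = (784/25 + 2)² = (834/25)² = 695556/625 ≈ 1112.9)
-f = -1*695556/625 = -695556/625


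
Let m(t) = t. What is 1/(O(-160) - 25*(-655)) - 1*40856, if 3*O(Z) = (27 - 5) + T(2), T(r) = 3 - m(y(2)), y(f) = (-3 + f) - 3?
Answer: -2008235821/49154 ≈ -40856.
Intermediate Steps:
y(f) = -6 + f
T(r) = 7 (T(r) = 3 - (-6 + 2) = 3 - 1*(-4) = 3 + 4 = 7)
O(Z) = 29/3 (O(Z) = ((27 - 5) + 7)/3 = (22 + 7)/3 = (⅓)*29 = 29/3)
1/(O(-160) - 25*(-655)) - 1*40856 = 1/(29/3 - 25*(-655)) - 1*40856 = 1/(29/3 + 16375) - 40856 = 1/(49154/3) - 40856 = 3/49154 - 40856 = -2008235821/49154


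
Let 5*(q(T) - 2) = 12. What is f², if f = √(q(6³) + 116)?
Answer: 602/5 ≈ 120.40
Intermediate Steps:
q(T) = 22/5 (q(T) = 2 + (⅕)*12 = 2 + 12/5 = 22/5)
f = √3010/5 (f = √(22/5 + 116) = √(602/5) = √3010/5 ≈ 10.973)
f² = (√3010/5)² = 602/5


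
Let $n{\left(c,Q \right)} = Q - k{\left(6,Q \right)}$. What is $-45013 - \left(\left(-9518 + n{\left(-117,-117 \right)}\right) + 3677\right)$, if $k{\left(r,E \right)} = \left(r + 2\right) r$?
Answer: $-39007$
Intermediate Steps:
$k{\left(r,E \right)} = r \left(2 + r\right)$ ($k{\left(r,E \right)} = \left(2 + r\right) r = r \left(2 + r\right)$)
$n{\left(c,Q \right)} = -48 + Q$ ($n{\left(c,Q \right)} = Q - 6 \left(2 + 6\right) = Q - 6 \cdot 8 = Q - 48 = -48 + Q$)
$-45013 - \left(\left(-9518 + n{\left(-117,-117 \right)}\right) + 3677\right) = -45013 - \left(\left(-9518 - 165\right) + 3677\right) = -45013 - \left(-9683 + 3677\right) = -45013 - -6006 = -45013 + 6006 = -39007$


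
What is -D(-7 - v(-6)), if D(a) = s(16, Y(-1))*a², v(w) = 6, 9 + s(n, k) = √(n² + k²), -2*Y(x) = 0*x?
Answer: -1183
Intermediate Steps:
Y(x) = 0 (Y(x) = -0*x = -½*0 = 0)
s(n, k) = -9 + √(k² + n²) (s(n, k) = -9 + √(n² + k²) = -9 + √(k² + n²))
D(a) = 7*a² (D(a) = (-9 + √(0² + 16²))*a² = (-9 + √(0 + 256))*a² = (-9 + √256)*a² = (-9 + 16)*a² = 7*a²)
-D(-7 - v(-6)) = -7*(-7 - 1*6)² = -7*(-7 - 6)² = -7*(-13)² = -7*169 = -1*1183 = -1183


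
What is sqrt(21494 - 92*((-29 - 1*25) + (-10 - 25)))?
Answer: 3*sqrt(3298) ≈ 172.28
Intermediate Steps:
sqrt(21494 - 92*((-29 - 1*25) + (-10 - 25))) = sqrt(21494 - 92*((-29 - 25) - 35)) = sqrt(21494 - 92*(-54 - 35)) = sqrt(21494 - 92*(-89)) = sqrt(21494 + 8188) = sqrt(29682) = 3*sqrt(3298)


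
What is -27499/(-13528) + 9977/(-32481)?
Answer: 758226163/439402968 ≈ 1.7256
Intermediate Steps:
-27499/(-13528) + 9977/(-32481) = -27499*(-1/13528) + 9977*(-1/32481) = 27499/13528 - 9977/32481 = 758226163/439402968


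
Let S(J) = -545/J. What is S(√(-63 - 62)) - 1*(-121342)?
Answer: 121342 + 109*I*√5/5 ≈ 1.2134e+5 + 48.746*I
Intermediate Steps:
S(√(-63 - 62)) - 1*(-121342) = -545/√(-63 - 62) - 1*(-121342) = -545*(-I*√5/25) + 121342 = -(-109)*I*√5/5 + 121342 = 109*I*√5/5 + 121342 = 121342 + 109*I*√5/5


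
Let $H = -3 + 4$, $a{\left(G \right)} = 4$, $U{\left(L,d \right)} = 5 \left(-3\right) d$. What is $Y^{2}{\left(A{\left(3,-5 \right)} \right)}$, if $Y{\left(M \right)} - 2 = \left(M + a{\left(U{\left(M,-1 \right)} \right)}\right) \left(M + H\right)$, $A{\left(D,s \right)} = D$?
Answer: $900$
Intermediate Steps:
$U{\left(L,d \right)} = - 15 d$
$H = 1$
$Y{\left(M \right)} = 2 + \left(1 + M\right) \left(4 + M\right)$ ($Y{\left(M \right)} = 2 + \left(M + 4\right) \left(M + 1\right) = 2 + \left(4 + M\right) \left(1 + M\right) = 2 + \left(1 + M\right) \left(4 + M\right)$)
$Y^{2}{\left(A{\left(3,-5 \right)} \right)} = \left(6 + 3^{2} + 5 \cdot 3\right)^{2} = \left(6 + 9 + 15\right)^{2} = 30^{2} = 900$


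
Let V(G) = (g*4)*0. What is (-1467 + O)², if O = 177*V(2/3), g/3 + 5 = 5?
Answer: 2152089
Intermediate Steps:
g = 0 (g = -15 + 3*5 = -15 + 15 = 0)
V(G) = 0 (V(G) = (0*4)*0 = 0*0 = 0)
O = 0 (O = 177*0 = 0)
(-1467 + O)² = (-1467 + 0)² = (-1467)² = 2152089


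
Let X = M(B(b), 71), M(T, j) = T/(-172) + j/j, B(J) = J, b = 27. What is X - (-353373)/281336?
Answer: 25393469/12097448 ≈ 2.0991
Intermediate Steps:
M(T, j) = 1 - T/172 (M(T, j) = T*(-1/172) + 1 = -T/172 + 1 = 1 - T/172)
X = 145/172 (X = 1 - 1/172*27 = 1 - 27/172 = 145/172 ≈ 0.84302)
X - (-353373)/281336 = 145/172 - (-353373)/281336 = 145/172 - 1*(-353373/281336) = 145/172 + 353373/281336 = 25393469/12097448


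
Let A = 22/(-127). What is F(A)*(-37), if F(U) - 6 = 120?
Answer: -4662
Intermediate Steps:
A = -22/127 (A = 22*(-1/127) = -22/127 ≈ -0.17323)
F(U) = 126 (F(U) = 6 + 120 = 126)
F(A)*(-37) = 126*(-37) = -4662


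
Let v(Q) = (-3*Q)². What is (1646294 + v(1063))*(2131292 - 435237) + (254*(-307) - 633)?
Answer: 20040611242214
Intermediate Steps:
v(Q) = 9*Q²
(1646294 + v(1063))*(2131292 - 435237) + (254*(-307) - 633) = (1646294 + 9*1063²)*(2131292 - 435237) + (254*(-307) - 633) = (1646294 + 9*1129969)*1696055 + (-77978 - 633) = (1646294 + 10169721)*1696055 - 78611 = 11816015*1696055 - 78611 = 20040611320825 - 78611 = 20040611242214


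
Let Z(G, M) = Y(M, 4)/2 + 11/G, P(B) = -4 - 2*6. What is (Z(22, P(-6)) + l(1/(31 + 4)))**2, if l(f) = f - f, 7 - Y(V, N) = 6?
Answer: 1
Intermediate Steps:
Y(V, N) = 1 (Y(V, N) = 7 - 1*6 = 7 - 6 = 1)
l(f) = 0
P(B) = -16 (P(B) = -4 - 12 = -16)
Z(G, M) = 1/2 + 11/G
(Z(22, P(-6)) + l(1/(31 + 4)))**2 = ((1/2)*(22 + 22)/22 + 0)**2 = ((1/2)*(1/22)*44 + 0)**2 = (1 + 0)**2 = 1**2 = 1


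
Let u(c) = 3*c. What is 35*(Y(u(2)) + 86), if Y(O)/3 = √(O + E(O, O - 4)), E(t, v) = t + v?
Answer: 3010 + 105*√14 ≈ 3402.9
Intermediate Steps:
Y(O) = 3*√(-4 + 3*O) (Y(O) = 3*√(O + (O + (O - 4))) = 3*√(O + (O + (-4 + O))) = 3*√(O + (-4 + 2*O)) = 3*√(-4 + 3*O))
35*(Y(u(2)) + 86) = 35*(3*√(-4 + 3*(3*2)) + 86) = 35*(3*√(-4 + 3*6) + 86) = 35*(3*√(-4 + 18) + 86) = 35*(3*√14 + 86) = 35*(86 + 3*√14) = 3010 + 105*√14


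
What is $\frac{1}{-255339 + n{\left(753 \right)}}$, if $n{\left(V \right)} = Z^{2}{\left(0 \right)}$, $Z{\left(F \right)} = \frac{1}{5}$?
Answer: $- \frac{25}{6383474} \approx -3.9164 \cdot 10^{-6}$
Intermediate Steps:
$Z{\left(F \right)} = \frac{1}{5}$
$n{\left(V \right)} = \frac{1}{25}$ ($n{\left(V \right)} = \left(\frac{1}{5}\right)^{2} = \frac{1}{25}$)
$\frac{1}{-255339 + n{\left(753 \right)}} = \frac{1}{-255339 + \frac{1}{25}} = \frac{1}{- \frac{6383474}{25}} = - \frac{25}{6383474}$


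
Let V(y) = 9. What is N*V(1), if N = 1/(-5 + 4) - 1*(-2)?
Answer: 9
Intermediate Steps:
N = 1 (N = 1/(-1) + 2 = -1 + 2 = 1)
N*V(1) = 1*9 = 9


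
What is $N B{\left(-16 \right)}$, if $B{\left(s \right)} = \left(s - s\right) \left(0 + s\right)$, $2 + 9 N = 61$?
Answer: $0$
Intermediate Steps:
$N = \frac{59}{9}$ ($N = - \frac{2}{9} + \frac{1}{9} \cdot 61 = - \frac{2}{9} + \frac{61}{9} = \frac{59}{9} \approx 6.5556$)
$B{\left(s \right)} = 0$ ($B{\left(s \right)} = 0 s = 0$)
$N B{\left(-16 \right)} = \frac{59}{9} \cdot 0 = 0$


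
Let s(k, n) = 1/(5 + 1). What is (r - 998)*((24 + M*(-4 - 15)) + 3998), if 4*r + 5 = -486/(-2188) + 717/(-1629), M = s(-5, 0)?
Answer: -57256689623183/14257008 ≈ -4.0160e+6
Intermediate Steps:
s(k, n) = ⅙ (s(k, n) = 1/6 = ⅙)
M = ⅙ ≈ 0.16667
r = -3099727/2376168 (r = -5/4 + (-486/(-2188) + 717/(-1629))/4 = -5/4 + (-486*(-1/2188) + 717*(-1/1629))/4 = -5/4 + (243/1094 - 239/543)/4 = -5/4 + (¼)*(-129517/594042) = -5/4 - 129517/2376168 = -3099727/2376168 ≈ -1.3045)
(r - 998)*((24 + M*(-4 - 15)) + 3998) = (-3099727/2376168 - 998)*((24 + (-4 - 15)/6) + 3998) = -2374515391*((24 + (⅙)*(-19)) + 3998)/2376168 = -2374515391*((24 - 19/6) + 3998)/2376168 = -2374515391*(125/6 + 3998)/2376168 = -2374515391/2376168*24113/6 = -57256689623183/14257008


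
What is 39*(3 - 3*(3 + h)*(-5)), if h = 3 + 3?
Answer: 5382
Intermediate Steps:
h = 6
39*(3 - 3*(3 + h)*(-5)) = 39*(3 - 3*(3 + 6)*(-5)) = 39*(3 - 3*9*(-5)) = 39*(3 - 27*(-5)) = 39*(3 + 135) = 39*138 = 5382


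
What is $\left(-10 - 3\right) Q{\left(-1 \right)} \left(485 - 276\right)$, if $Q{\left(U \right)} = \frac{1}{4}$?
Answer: $- \frac{2717}{4} \approx -679.25$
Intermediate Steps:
$Q{\left(U \right)} = \frac{1}{4}$
$\left(-10 - 3\right) Q{\left(-1 \right)} \left(485 - 276\right) = \left(-10 - 3\right) \frac{1}{4} \left(485 - 276\right) = \left(-13\right) \frac{1}{4} \cdot 209 = \left(- \frac{13}{4}\right) 209 = - \frac{2717}{4}$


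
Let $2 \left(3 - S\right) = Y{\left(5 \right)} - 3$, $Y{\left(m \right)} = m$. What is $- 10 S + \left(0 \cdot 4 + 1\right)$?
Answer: $-19$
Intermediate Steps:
$S = 2$ ($S = 3 - \frac{5 - 3}{2} = 3 - 1 = 2$)
$- 10 S + \left(0 \cdot 4 + 1\right) = \left(-10\right) 2 + \left(0 \cdot 4 + 1\right) = -20 + \left(0 + 1\right) = -20 + 1 = -19$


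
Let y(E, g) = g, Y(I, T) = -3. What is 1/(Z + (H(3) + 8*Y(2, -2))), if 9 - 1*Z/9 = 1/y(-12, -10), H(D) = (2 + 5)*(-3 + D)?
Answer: 10/579 ≈ 0.017271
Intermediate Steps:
H(D) = -21 + 7*D (H(D) = 7*(-3 + D) = -21 + 7*D)
Z = 819/10 (Z = 81 - 9/(-10) = 81 - 9*(-⅒) = 81 + 9/10 = 819/10 ≈ 81.900)
1/(Z + (H(3) + 8*Y(2, -2))) = 1/(819/10 + ((-21 + 7*3) + 8*(-3))) = 1/(819/10 + ((-21 + 21) - 24)) = 1/(819/10 + (0 - 24)) = 1/(819/10 - 24) = 1/(579/10) = 10/579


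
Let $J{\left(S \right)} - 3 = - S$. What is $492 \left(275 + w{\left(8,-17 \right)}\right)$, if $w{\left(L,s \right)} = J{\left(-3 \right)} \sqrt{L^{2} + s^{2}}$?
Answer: $135300 + 2952 \sqrt{353} \approx 1.9076 \cdot 10^{5}$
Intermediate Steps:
$J{\left(S \right)} = 3 - S$
$w{\left(L,s \right)} = 6 \sqrt{L^{2} + s^{2}}$ ($w{\left(L,s \right)} = \left(3 - -3\right) \sqrt{L^{2} + s^{2}} = \left(3 + 3\right) \sqrt{L^{2} + s^{2}} = 6 \sqrt{L^{2} + s^{2}}$)
$492 \left(275 + w{\left(8,-17 \right)}\right) = 492 \left(275 + 6 \sqrt{8^{2} + \left(-17\right)^{2}}\right) = 492 \left(275 + 6 \sqrt{64 + 289}\right) = 492 \left(275 + 6 \sqrt{353}\right) = 135300 + 2952 \sqrt{353}$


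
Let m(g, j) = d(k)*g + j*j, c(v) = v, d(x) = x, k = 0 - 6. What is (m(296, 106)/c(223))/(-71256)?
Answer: -2365/3972522 ≈ -0.00059534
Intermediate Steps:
k = -6
m(g, j) = j² - 6*g (m(g, j) = -6*g + j*j = -6*g + j² = j² - 6*g)
(m(296, 106)/c(223))/(-71256) = ((106² - 6*296)/223)/(-71256) = ((11236 - 1776)*(1/223))*(-1/71256) = (9460*(1/223))*(-1/71256) = (9460/223)*(-1/71256) = -2365/3972522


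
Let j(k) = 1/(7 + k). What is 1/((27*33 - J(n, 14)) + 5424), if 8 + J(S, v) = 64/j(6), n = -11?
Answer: 1/5491 ≈ 0.00018212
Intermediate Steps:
J(S, v) = 824 (J(S, v) = -8 + 64/(1/(7 + 6)) = -8 + 64/(1/13) = -8 + 64*13 = -8 + 832 = 824)
1/((27*33 - J(n, 14)) + 5424) = 1/((27*33 - 1*824) + 5424) = 1/((891 - 824) + 5424) = 1/(67 + 5424) = 1/5491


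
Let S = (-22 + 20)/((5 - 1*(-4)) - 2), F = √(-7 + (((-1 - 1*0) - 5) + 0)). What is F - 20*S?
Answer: 40/7 + I*√13 ≈ 5.7143 + 3.6056*I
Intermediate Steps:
F = I*√13 (F = √(-7 + (((-1 + 0) - 5) + 0)) = √(-7 + ((-1 - 5) + 0)) = √(-7 + (-6 + 0)) = √(-7 - 6) = √(-13) = I*√13 ≈ 3.6056*I)
S = -2/7 (S = -2/((5 + 4) - 2) = -2/(9 - 2) = -2/7 ≈ -0.28571)
F - 20*S = I*√13 - 20*(-2/7) = I*√13 + 40/7 = 40/7 + I*√13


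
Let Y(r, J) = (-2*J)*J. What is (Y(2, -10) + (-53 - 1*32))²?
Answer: 81225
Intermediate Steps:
Y(r, J) = -2*J²
(Y(2, -10) + (-53 - 1*32))² = (-2*(-10)² + (-53 - 1*32))² = (-2*100 + (-53 - 32))² = (-200 - 85)² = (-285)² = 81225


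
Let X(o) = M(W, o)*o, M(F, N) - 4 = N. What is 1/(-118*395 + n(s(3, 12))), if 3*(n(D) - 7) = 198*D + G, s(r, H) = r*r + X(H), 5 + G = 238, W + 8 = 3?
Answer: -3/99778 ≈ -3.0067e-5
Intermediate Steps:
W = -5 (W = -8 + 3 = -5)
G = 233 (G = -5 + 238 = 233)
M(F, N) = 4 + N
X(o) = o*(4 + o) (X(o) = (4 + o)*o = o*(4 + o))
s(r, H) = r² + H*(4 + H) (s(r, H) = r*r + H*(4 + H) = r² + H*(4 + H))
n(D) = 254/3 + 66*D (n(D) = 7 + (198*D + 233)/3 = 7 + (233 + 198*D)/3 = 7 + (233/3 + 66*D) = 254/3 + 66*D)
1/(-118*395 + n(s(3, 12))) = 1/(-118*395 + (254/3 + 66*(3² + 12*(4 + 12)))) = 1/(-46610 + (254/3 + 66*(9 + 12*16))) = 1/(-46610 + (254/3 + 66*(9 + 192))) = 1/(-46610 + (254/3 + 66*201)) = 1/(-46610 + (254/3 + 13266)) = 1/(-46610 + 40052/3) = 1/(-99778/3) = -3/99778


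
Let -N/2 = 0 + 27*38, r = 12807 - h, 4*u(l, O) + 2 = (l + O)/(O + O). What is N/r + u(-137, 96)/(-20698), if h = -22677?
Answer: -2716970219/47004661248 ≈ -0.057802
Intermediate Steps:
u(l, O) = -½ + (O + l)/(8*O) (u(l, O) = -½ + ((l + O)/(O + O))/4 = -½ + ((O + l)/((2*O)))/4 = -½ + ((O + l)*(1/(2*O)))/4 = -½ + ((O + l)/(2*O))/4 = -½ + (O + l)/(8*O))
r = 35484 (r = 12807 - 1*(-22677) = 12807 + 22677 = 35484)
N = -2052 (N = -2*(0 + 27*38) = -2*(0 + 1026) = -2*1026 = -2052)
N/r + u(-137, 96)/(-20698) = -2052/35484 + ((⅛)*(-137 - 3*96)/96)/(-20698) = -2052*1/35484 + ((⅛)*(1/96)*(-137 - 288))*(-1/20698) = -171/2957 + ((⅛)*(1/96)*(-425))*(-1/20698) = -171/2957 - 425/768*(-1/20698) = -171/2957 + 425/15896064 = -2716970219/47004661248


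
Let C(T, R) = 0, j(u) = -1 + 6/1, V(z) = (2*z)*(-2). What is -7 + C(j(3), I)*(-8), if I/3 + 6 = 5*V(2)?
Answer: -7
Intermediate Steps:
V(z) = -4*z
j(u) = 5 (j(u) = -1 + 6*1 = -1 + 6 = 5)
I = -138 (I = -18 + 3*(5*(-4*2)) = -18 + 3*(5*(-8)) = -18 + 3*(-40) = -18 - 120 = -138)
-7 + C(j(3), I)*(-8) = -7 + 0*(-8) = -7 + 0 = -7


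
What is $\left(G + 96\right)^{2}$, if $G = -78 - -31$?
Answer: $2401$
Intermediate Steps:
$G = -47$ ($G = -78 + 31 = -47$)
$\left(G + 96\right)^{2} = \left(-47 + 96\right)^{2} = 49^{2} = 2401$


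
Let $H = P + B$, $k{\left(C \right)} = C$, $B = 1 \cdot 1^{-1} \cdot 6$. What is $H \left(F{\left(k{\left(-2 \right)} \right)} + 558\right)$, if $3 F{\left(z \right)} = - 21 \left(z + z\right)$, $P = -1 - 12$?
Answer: $-4102$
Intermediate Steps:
$P = -13$ ($P = -1 - 12 = -13$)
$B = 6$ ($B = 1 \cdot 1 \cdot 6 = 1 \cdot 6 = 6$)
$F{\left(z \right)} = - 14 z$ ($F{\left(z \right)} = \frac{\left(-21\right) \left(z + z\right)}{3} = \frac{\left(-21\right) 2 z}{3} = \frac{\left(-42\right) z}{3} = - 14 z$)
$H = -7$ ($H = -13 + 6 = -7$)
$H \left(F{\left(k{\left(-2 \right)} \right)} + 558\right) = - 7 \left(\left(-14\right) \left(-2\right) + 558\right) = - 7 \left(28 + 558\right) = \left(-7\right) 586 = -4102$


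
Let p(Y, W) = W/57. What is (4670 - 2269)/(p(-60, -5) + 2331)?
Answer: 136857/132862 ≈ 1.0301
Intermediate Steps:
p(Y, W) = W/57 (p(Y, W) = W*(1/57) = W/57)
(4670 - 2269)/(p(-60, -5) + 2331) = (4670 - 2269)/((1/57)*(-5) + 2331) = 2401/(-5/57 + 2331) = 2401/(132862/57) = 2401*(57/132862) = 136857/132862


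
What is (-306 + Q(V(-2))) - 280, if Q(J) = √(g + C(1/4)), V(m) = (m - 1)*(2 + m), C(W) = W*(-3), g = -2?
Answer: -586 + I*√11/2 ≈ -586.0 + 1.6583*I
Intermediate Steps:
C(W) = -3*W
V(m) = (-1 + m)*(2 + m)
Q(J) = I*√11/2 (Q(J) = √(-2 - 3/4) = √(-2 - 3*¼) = √(-2 - ¾) = √(-11/4) = I*√11/2)
(-306 + Q(V(-2))) - 280 = (-306 + I*√11/2) - 280 = -586 + I*√11/2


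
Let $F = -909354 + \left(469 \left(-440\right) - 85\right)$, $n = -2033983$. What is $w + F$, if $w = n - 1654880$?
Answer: $-4804662$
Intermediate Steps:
$w = -3688863$ ($w = -2033983 - 1654880 = -3688863$)
$F = -1115799$ ($F = -909354 - 206445 = -1115799$)
$w + F = -3688863 - 1115799 = -4804662$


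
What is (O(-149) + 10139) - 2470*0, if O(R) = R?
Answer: 9990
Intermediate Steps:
(O(-149) + 10139) - 2470*0 = (-149 + 10139) - 2470*0 = 9990 + 0 = 9990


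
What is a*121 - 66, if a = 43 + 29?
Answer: 8646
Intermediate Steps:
a = 72
a*121 - 66 = 72*121 - 66 = 8712 - 66 = 8646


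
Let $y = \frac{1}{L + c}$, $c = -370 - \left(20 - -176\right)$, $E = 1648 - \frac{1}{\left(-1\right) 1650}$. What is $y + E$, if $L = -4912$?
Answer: $\frac{112846829}{68475} \approx 1648.0$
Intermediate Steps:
$E = \frac{2719201}{1650}$ ($E = 1648 - \frac{1}{-1650} = 1648 - - \frac{1}{1650} = 1648 + \frac{1}{1650} = \frac{2719201}{1650} \approx 1648.0$)
$c = -566$ ($c = -370 - \left(20 + 176\right) = -370 - 196 = -566$)
$y = - \frac{1}{5478}$ ($y = \frac{1}{-4912 - 566} = \frac{1}{-5478} = - \frac{1}{5478} \approx -0.00018255$)
$y + E = - \frac{1}{5478} + \frac{2719201}{1650} = \frac{112846829}{68475}$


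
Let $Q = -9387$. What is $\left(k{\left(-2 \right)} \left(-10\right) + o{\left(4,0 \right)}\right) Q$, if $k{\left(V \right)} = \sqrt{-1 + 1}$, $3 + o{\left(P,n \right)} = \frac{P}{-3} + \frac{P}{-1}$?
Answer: $78225$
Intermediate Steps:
$o{\left(P,n \right)} = -3 - \frac{4 P}{3}$ ($o{\left(P,n \right)} = -3 + \left(\frac{P}{-3} + \frac{P}{-1}\right) = -3 + \left(P \left(- \frac{1}{3}\right) + P \left(-1\right)\right) = -3 - \frac{4 P}{3}$)
$k{\left(V \right)} = 0$ ($k{\left(V \right)} = \sqrt{0} = 0$)
$\left(k{\left(-2 \right)} \left(-10\right) + o{\left(4,0 \right)}\right) Q = \left(0 \left(-10\right) - \frac{25}{3}\right) \left(-9387\right) = \left(0 - \frac{25}{3}\right) \left(-9387\right) = \left(- \frac{25}{3}\right) \left(-9387\right) = 78225$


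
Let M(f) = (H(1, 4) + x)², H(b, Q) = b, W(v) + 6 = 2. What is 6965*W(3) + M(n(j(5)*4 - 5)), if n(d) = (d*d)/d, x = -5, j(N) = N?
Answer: -27844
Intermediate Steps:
W(v) = -4 (W(v) = -6 + 2 = -4)
n(d) = d (n(d) = d²/d = d)
M(f) = 16 (M(f) = (1 - 5)² = (-4)² = 16)
6965*W(3) + M(n(j(5)*4 - 5)) = 6965*(-4) + 16 = -27860 + 16 = -27844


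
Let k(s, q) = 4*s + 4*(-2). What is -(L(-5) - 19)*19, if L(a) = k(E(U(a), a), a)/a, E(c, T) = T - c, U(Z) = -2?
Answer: 285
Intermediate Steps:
k(s, q) = -8 + 4*s (k(s, q) = 4*s - 8 = -8 + 4*s)
L(a) = 4 (L(a) = (-8 + 4*(a - 1*(-2)))/a = (-8 + 4*(a + 2))/a = (-8 + 4*(2 + a))/a = (-8 + (8 + 4*a))/a = (4*a)/a = 4)
-(L(-5) - 19)*19 = -(4 - 19)*19 = -(-15)*19 = -1*(-285) = 285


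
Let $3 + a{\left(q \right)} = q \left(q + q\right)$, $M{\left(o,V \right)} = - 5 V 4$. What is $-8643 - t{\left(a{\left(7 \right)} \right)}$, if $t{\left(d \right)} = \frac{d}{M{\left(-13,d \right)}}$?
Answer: $- \frac{172859}{20} \approx -8643.0$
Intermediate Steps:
$M{\left(o,V \right)} = - 20 V$
$a{\left(q \right)} = -3 + 2 q^{2}$ ($a{\left(q \right)} = -3 + q \left(q + q\right) = -3 + q 2 q = -3 + 2 q^{2}$)
$t{\left(d \right)} = - \frac{1}{20}$ ($t{\left(d \right)} = \frac{d}{\left(-20\right) d} = d \left(- \frac{1}{20 d}\right) = - \frac{1}{20}$)
$-8643 - t{\left(a{\left(7 \right)} \right)} = -8643 - - \frac{1}{20} = -8643 + \frac{1}{20} = - \frac{172859}{20}$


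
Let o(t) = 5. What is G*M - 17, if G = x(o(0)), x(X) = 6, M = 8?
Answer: 31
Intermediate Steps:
G = 6
G*M - 17 = 6*8 - 17 = 48 - 17 = 31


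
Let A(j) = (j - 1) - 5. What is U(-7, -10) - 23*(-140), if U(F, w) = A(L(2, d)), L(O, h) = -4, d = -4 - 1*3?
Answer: 3210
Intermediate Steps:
d = -7 (d = -4 - 3 = -7)
A(j) = -6 + j (A(j) = (-1 + j) - 5 = -6 + j)
U(F, w) = -10 (U(F, w) = -6 - 4 = -10)
U(-7, -10) - 23*(-140) = -10 - 23*(-140) = -10 + 3220 = 3210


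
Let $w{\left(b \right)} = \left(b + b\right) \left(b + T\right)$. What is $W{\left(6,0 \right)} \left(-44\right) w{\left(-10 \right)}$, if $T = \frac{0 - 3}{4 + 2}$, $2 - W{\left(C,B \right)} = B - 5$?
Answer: $-64680$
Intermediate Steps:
$W{\left(C,B \right)} = 7 - B$ ($W{\left(C,B \right)} = 2 - \left(B - 5\right) = 2 - \left(-5 + B\right) = 7 - B$)
$T = - \frac{1}{2}$ ($T = - \frac{3}{6} = \left(-3\right) \frac{1}{6} = - \frac{1}{2} \approx -0.5$)
$w{\left(b \right)} = 2 b \left(- \frac{1}{2} + b\right)$ ($w{\left(b \right)} = \left(b + b\right) \left(b - \frac{1}{2}\right) = 2 b \left(- \frac{1}{2} + b\right)$)
$W{\left(6,0 \right)} \left(-44\right) w{\left(-10 \right)} = \left(7 - 0\right) \left(-44\right) \left(- 10 \left(-1 + 2 \left(-10\right)\right)\right) = \left(7 + 0\right) \left(-44\right) \left(- 10 \left(-1 - 20\right)\right) = 7 \left(-44\right) \left(\left(-10\right) \left(-21\right)\right) = \left(-308\right) 210 = -64680$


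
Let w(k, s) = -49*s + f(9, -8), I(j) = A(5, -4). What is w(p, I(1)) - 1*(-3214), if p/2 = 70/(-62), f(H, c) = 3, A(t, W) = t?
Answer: 2972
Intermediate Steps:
p = -70/31 (p = 2*(70/(-62)) = 2*(70*(-1/62)) = 2*(-35/31) = -70/31 ≈ -2.2581)
I(j) = 5
w(k, s) = 3 - 49*s (w(k, s) = -49*s + 3 = 3 - 49*s)
w(p, I(1)) - 1*(-3214) = (3 - 49*5) - 1*(-3214) = (3 - 245) + 3214 = -242 + 3214 = 2972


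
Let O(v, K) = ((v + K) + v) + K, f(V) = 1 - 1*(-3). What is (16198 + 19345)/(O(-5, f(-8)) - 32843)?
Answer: -35543/32845 ≈ -1.0821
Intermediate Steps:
f(V) = 4 (f(V) = 1 + 3 = 4)
O(v, K) = 2*K + 2*v (O(v, K) = ((K + v) + v) + K = (K + 2*v) + K = 2*K + 2*v)
(16198 + 19345)/(O(-5, f(-8)) - 32843) = (16198 + 19345)/((2*4 + 2*(-5)) - 32843) = 35543/((8 - 10) - 32843) = 35543/(-2 - 32843) = 35543/(-32845) = 35543*(-1/32845) = -35543/32845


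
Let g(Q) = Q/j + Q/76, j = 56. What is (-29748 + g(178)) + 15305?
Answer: -7680739/532 ≈ -14437.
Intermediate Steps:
g(Q) = 33*Q/1064 (g(Q) = Q/56 + Q/76 = 33*Q/1064)
(-29748 + g(178)) + 15305 = (-29748 + (33/1064)*178) + 15305 = (-29748 + 2937/532) + 15305 = -15822999/532 + 15305 = -7680739/532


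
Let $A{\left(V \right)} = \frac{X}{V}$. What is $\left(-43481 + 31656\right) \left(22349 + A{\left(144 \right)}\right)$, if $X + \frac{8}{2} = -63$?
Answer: $- \frac{38055084925}{144} \approx -2.6427 \cdot 10^{8}$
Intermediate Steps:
$X = -67$ ($X = -4 - 63 = -67$)
$A{\left(V \right)} = - \frac{67}{V}$
$\left(-43481 + 31656\right) \left(22349 + A{\left(144 \right)}\right) = \left(-43481 + 31656\right) \left(22349 - \frac{67}{144}\right) = - 11825 \left(22349 - \frac{67}{144}\right) = \left(-11825\right) \frac{3218189}{144} = - \frac{38055084925}{144}$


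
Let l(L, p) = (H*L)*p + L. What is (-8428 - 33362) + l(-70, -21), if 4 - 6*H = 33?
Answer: -48965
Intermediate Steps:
H = -29/6 (H = 2/3 - 1/6*33 = 2/3 - 11/2 = -29/6 ≈ -4.8333)
l(L, p) = L - 29*L*p/6 (l(L, p) = (-29*L/6)*p + L = -29*L*p/6 + L = L - 29*L*p/6)
(-8428 - 33362) + l(-70, -21) = (-8428 - 33362) + (1/6)*(-70)*(6 - 29*(-21)) = -41790 + (1/6)*(-70)*(6 + 609) = -41790 + (1/6)*(-70)*615 = -41790 - 7175 = -48965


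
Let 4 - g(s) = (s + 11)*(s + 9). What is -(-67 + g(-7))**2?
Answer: -5041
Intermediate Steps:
g(s) = 4 - (9 + s)*(11 + s) (g(s) = 4 - (s + 11)*(s + 9) = 4 - (11 + s)*(9 + s) = 4 - (9 + s)*(11 + s))
-(-67 + g(-7))**2 = -(-67 + (-95 - 1*(-7)**2 - 20*(-7)))**2 = -(-67 + (-95 - 1*49 + 140))**2 = -(-67 + (-95 - 49 + 140))**2 = -(-67 - 4)**2 = -1*(-71)**2 = -1*5041 = -5041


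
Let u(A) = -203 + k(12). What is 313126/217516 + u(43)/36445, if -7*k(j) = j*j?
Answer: 7954272695/5549159434 ≈ 1.4334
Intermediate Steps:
k(j) = -j**2/7 (k(j) = -j*j/7 = -j**2/7)
u(A) = -1565/7 (u(A) = -203 - 1/7*12**2 = -203 - 1/7*144 = -203 - 144/7 = -1565/7)
313126/217516 + u(43)/36445 = 313126/217516 - 1565/7/36445 = 313126*(1/217516) - 1565/7*1/36445 = 156563/108758 - 313/51023 = 7954272695/5549159434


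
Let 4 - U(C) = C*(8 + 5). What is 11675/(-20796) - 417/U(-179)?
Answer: -3987373/5386164 ≈ -0.74030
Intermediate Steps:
U(C) = 4 - 13*C (U(C) = 4 - C*(8 + 5) = 4 - C*13 = 4 - 13*C)
11675/(-20796) - 417/U(-179) = 11675/(-20796) - 417/(4 - 13*(-179)) = 11675*(-1/20796) - 417/(4 + 2327) = -11675/20796 - 417/2331 = -11675/20796 - 417*1/2331 = -11675/20796 - 139/777 = -3987373/5386164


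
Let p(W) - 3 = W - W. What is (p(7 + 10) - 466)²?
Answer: 214369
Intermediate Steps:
p(W) = 3 (p(W) = 3 + (W - W) = 3 + 0 = 3)
(p(7 + 10) - 466)² = (3 - 466)² = (-463)² = 214369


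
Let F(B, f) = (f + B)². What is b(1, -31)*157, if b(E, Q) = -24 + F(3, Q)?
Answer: 119320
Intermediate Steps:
F(B, f) = (B + f)²
b(E, Q) = -24 + (3 + Q)²
b(1, -31)*157 = (-24 + (3 - 31)²)*157 = (-24 + (-28)²)*157 = (-24 + 784)*157 = 760*157 = 119320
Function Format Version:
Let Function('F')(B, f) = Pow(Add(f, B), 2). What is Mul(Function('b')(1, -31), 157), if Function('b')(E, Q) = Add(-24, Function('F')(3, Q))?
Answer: 119320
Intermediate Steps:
Function('F')(B, f) = Pow(Add(B, f), 2)
Function('b')(E, Q) = Add(-24, Pow(Add(3, Q), 2))
Mul(Function('b')(1, -31), 157) = Mul(Add(-24, Pow(Add(3, -31), 2)), 157) = Mul(Add(-24, Pow(-28, 2)), 157) = Mul(Add(-24, 784), 157) = Mul(760, 157) = 119320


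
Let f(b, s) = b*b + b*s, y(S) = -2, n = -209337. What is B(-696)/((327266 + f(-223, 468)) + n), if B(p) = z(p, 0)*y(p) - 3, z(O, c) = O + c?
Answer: 463/21098 ≈ 0.021945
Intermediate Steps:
f(b, s) = b**2 + b*s
B(p) = -3 - 2*p (B(p) = (p + 0)*(-2) - 3 = p*(-2) - 3 = -2*p - 3 = -3 - 2*p)
B(-696)/((327266 + f(-223, 468)) + n) = (-3 - 2*(-696))/((327266 - 223*(-223 + 468)) - 209337) = (-3 + 1392)/((327266 - 223*245) - 209337) = 1389/((327266 - 54635) - 209337) = 1389/(272631 - 209337) = 1389/63294 = 1389*(1/63294) = 463/21098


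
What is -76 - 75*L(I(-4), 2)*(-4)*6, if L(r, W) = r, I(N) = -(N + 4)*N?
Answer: -76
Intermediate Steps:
I(N) = -N*(4 + N) (I(N) = -(4 + N)*N = -N*(4 + N))
-76 - 75*L(I(-4), 2)*(-4)*6 = -76 - 75*-1*(-4)*(4 - 4)*(-4)*6 = -76 - 75*-1*(-4)*0*(-4)*6 = -76 - 75*0*(-4)*6 = -76 - 0*6 = -76 - 75*0 = -76 + 0 = -76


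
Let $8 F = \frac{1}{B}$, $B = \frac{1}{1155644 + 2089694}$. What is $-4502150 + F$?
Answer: $- \frac{16385931}{4} \approx -4.0965 \cdot 10^{6}$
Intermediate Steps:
$B = \frac{1}{3245338} \approx 3.0813 \cdot 10^{-7}$
$F = \frac{1622669}{4}$ ($F = \frac{\frac{1}{\frac{1}{3245338}}}{8} = \frac{1}{8} \cdot 3245338 = \frac{1622669}{4} \approx 4.0567 \cdot 10^{5}$)
$-4502150 + F = -4502150 + \frac{1622669}{4} = - \frac{16385931}{4}$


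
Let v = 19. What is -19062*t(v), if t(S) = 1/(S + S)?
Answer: -9531/19 ≈ -501.63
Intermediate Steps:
t(S) = 1/(2*S)
-19062*t(v) = -9531/19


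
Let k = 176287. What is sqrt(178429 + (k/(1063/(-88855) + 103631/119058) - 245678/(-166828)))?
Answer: sqrt(220234643903920175396696699879009910)/757530401207314 ≈ 619.50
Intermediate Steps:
sqrt(178429 + (k/(1063/(-88855) + 103631/119058) - 245678/(-166828))) = sqrt(178429 + (176287/(1063/(-88855) + 103631/119058) - 245678/(-166828))) = sqrt(178429 + (176287/(1063*(-1/88855) + 103631*(1/119058)) - 245678*(-1/166828))) = sqrt(178429 + (176287/(-1063/88855 + 103631/119058) + 122839/83414)) = sqrt(178429 + (176287/(9081573851/10578898590) + 122839/83414)) = sqrt(178429 + (176287*(10578898590/9081573851) + 122839/83414)) = sqrt(178429 + (1864922295735330/9081573851 + 122839/83414)) = sqrt(178429 + 155561743947917099609/757530401207314) = sqrt(290727135904936929315/757530401207314) = sqrt(220234643903920175396696699879009910)/757530401207314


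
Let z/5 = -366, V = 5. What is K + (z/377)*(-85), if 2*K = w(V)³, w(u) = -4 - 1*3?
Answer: 181789/754 ≈ 241.10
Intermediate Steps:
w(u) = -7 (w(u) = -4 - 3 = -7)
z = -1830 (z = 5*(-366) = -1830)
K = -343/2 (K = (½)*(-7)³ = (½)*(-343) = -343/2 ≈ -171.50)
K + (z/377)*(-85) = -343/2 - 1830/377*(-85) = -343/2 + 155550/377 = 181789/754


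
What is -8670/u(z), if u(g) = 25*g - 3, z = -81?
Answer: 1445/338 ≈ 4.2751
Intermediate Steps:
u(g) = -3 + 25*g
-8670/u(z) = -8670/(-3 + 25*(-81)) = -8670/(-3 - 2025) = -8670/(-2028) = -8670*(-1/2028) = 1445/338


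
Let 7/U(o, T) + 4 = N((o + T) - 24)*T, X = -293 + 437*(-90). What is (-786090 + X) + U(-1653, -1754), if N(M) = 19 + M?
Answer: -4941598351165/5984644 ≈ -8.2571e+5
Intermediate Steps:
X = -39623 (X = -293 - 39330 = -39623)
U(o, T) = 7/(-4 + T*(-5 + T + o)) (U(o, T) = 7/(-4 + (19 + ((o + T) - 24))*T) = 7/(-4 + (19 + ((T + o) - 24))*T) = 7/(-4 + (19 + (-24 + T + o))*T) = 7/(-4 + (-5 + T + o)*T) = 7/(-4 + T*(-5 + T + o)))
(-786090 + X) + U(-1653, -1754) = (-786090 - 39623) + 7/(-4 - 1754*(-5 - 1754 - 1653)) = -825713 + 7/(-4 - 1754*(-3412)) = -825713 + 7/(-4 + 5984648) = -825713 + 7/5984644 = -4941598351165/5984644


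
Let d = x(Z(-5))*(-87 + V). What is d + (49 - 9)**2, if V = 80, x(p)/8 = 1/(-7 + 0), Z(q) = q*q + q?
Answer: 1608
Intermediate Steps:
Z(q) = q + q**2 (Z(q) = q**2 + q = q + q**2)
x(p) = -8/7 (x(p) = 8/(-7 + 0) = 8/(-7) = 8*(-1/7) = -8/7)
d = 8 (d = -8*(-87 + 80)/7 = -8/7*(-7) = 8)
d + (49 - 9)**2 = 8 + (49 - 9)**2 = 8 + 40**2 = 8 + 1600 = 1608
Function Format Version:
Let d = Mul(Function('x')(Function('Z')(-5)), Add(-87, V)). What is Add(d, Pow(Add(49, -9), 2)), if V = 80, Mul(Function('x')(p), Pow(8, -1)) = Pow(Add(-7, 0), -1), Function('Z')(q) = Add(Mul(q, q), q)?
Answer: 1608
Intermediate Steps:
Function('Z')(q) = Add(q, Pow(q, 2)) (Function('Z')(q) = Add(Pow(q, 2), q) = Add(q, Pow(q, 2)))
Function('x')(p) = Rational(-8, 7) (Function('x')(p) = Mul(8, Pow(Add(-7, 0), -1)) = Mul(8, Pow(-7, -1)) = Mul(8, Rational(-1, 7)) = Rational(-8, 7))
d = 8 (d = Mul(Rational(-8, 7), Add(-87, 80)) = Mul(Rational(-8, 7), -7) = 8)
Add(d, Pow(Add(49, -9), 2)) = Add(8, Pow(Add(49, -9), 2)) = Add(8, Pow(40, 2)) = Add(8, 1600) = 1608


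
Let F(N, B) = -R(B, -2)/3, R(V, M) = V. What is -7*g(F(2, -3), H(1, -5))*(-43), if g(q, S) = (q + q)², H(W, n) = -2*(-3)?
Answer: 1204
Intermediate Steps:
H(W, n) = 6
F(N, B) = -B/3
g(q, S) = 4*q² (g(q, S) = (2*q)² = 4*q²)
-7*g(F(2, -3), H(1, -5))*(-43) = -28*(-⅓*(-3))²*(-43) = -28*1²*(-43) = -28*(-43) = 1204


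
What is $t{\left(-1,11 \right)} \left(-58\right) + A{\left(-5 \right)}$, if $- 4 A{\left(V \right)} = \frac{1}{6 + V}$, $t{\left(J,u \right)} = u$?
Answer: $- \frac{2553}{4} \approx -638.25$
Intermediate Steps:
$A{\left(V \right)} = - \frac{1}{4 \left(6 + V\right)}$
$t{\left(-1,11 \right)} \left(-58\right) + A{\left(-5 \right)} = 11 \left(-58\right) - \frac{1}{24 + 4 \left(-5\right)} = -638 - \frac{1}{24 - 20} = -638 - \frac{1}{4} = - \frac{2553}{4}$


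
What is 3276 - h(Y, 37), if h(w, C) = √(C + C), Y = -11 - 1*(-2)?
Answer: 3276 - √74 ≈ 3267.4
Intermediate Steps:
Y = -9 (Y = -11 + 2 = -9)
h(w, C) = √2*√C (h(w, C) = √(2*C) = √2*√C)
3276 - h(Y, 37) = 3276 - √2*√37 = 3276 - √74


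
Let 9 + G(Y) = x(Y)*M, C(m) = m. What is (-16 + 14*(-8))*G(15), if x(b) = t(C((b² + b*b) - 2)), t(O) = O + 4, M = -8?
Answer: 464000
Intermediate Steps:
t(O) = 4 + O
x(b) = 2 + 2*b² (x(b) = 4 + ((b² + b*b) - 2) = 4 + ((b² + b²) - 2) = 4 + (2*b² - 2) = 4 + (-2 + 2*b²) = 2 + 2*b²)
G(Y) = -25 - 16*Y² (G(Y) = -9 + (2 + 2*Y²)*(-8) = -9 + (-16 - 16*Y²) = -25 - 16*Y²)
(-16 + 14*(-8))*G(15) = (-16 + 14*(-8))*(-25 - 16*15²) = (-16 - 112)*(-25 - 16*225) = -128*(-25 - 3600) = -128*(-3625) = 464000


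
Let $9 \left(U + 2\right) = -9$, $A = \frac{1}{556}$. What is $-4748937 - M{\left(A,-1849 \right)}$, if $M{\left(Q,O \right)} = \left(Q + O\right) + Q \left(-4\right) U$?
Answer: $- \frac{2639380941}{556} \approx -4.7471 \cdot 10^{6}$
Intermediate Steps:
$A = \frac{1}{556} \approx 0.0017986$
$U = -3$ ($U = -2 + \frac{1}{9} \left(-9\right) = -2 - 1 = -3$)
$M{\left(Q,O \right)} = O + 13 Q$ ($M{\left(Q,O \right)} = \left(Q + O\right) + Q \left(-4\right) \left(-3\right) = \left(O + Q\right) + - 4 Q \left(-3\right) = \left(O + Q\right) + 12 Q = O + 13 Q$)
$-4748937 - M{\left(A,-1849 \right)} = -4748937 - \left(-1849 + 13 \cdot \frac{1}{556}\right) = -4748937 - \left(-1849 + \frac{13}{556}\right) = -4748937 - - \frac{1028031}{556} = -4748937 + \frac{1028031}{556} = - \frac{2639380941}{556}$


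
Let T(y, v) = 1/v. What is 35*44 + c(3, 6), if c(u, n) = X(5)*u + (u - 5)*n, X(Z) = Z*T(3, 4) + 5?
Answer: 6187/4 ≈ 1546.8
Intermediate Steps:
X(Z) = 5 + Z/4 (X(Z) = Z/4 + 5 = 5 + Z/4)
c(u, n) = 25*u/4 + n*(-5 + u) (c(u, n) = (5 + (1/4)*5)*u + (u - 5)*n = (5 + 5/4)*u + (-5 + u)*n = 25*u/4 + n*(-5 + u))
35*44 + c(3, 6) = 35*44 + (-5*6 + (25/4)*3 + 6*3) = 1540 + (-30 + 75/4 + 18) = 1540 + 27/4 = 6187/4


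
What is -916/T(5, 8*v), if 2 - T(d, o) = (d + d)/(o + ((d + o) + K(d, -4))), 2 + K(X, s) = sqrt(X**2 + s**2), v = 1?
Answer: -20610/31 + 458*sqrt(41)/31 ≈ -570.24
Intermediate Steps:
K(X, s) = -2 + sqrt(X**2 + s**2)
T(d, o) = 2 - 2*d/(-2 + d + sqrt(16 + d**2) + 2*o) (T(d, o) = 2 - (d + d)/(o + ((d + o) + (-2 + sqrt(d**2 + (-4)**2)))) = 2 - 2*d/(o + ((d + o) + (-2 + sqrt(d**2 + 16)))) = 2 - 2*d/(o + ((d + o) + (-2 + sqrt(16 + d**2)))) = 2 - 2*d/(o + (-2 + d + o + sqrt(16 + d**2))) = 2 - 2*d/(-2 + d + sqrt(16 + d**2) + 2*o))
-916/T(5, 8*v) = -916*(-2 + 5 + sqrt(16 + 5**2) + 2*(8*1))/(2*(-2 + sqrt(16 + 5**2) + 2*(8*1))) = -916*(-2 + 5 + sqrt(16 + 25) + 2*8)/(2*(-2 + sqrt(16 + 25) + 2*8)) = -916*(-2 + 5 + sqrt(41) + 16)/(2*(-2 + sqrt(41) + 16)) = -916*(19 + sqrt(41))/(2*(14 + sqrt(41))) = -458*(19 + sqrt(41))/(14 + sqrt(41))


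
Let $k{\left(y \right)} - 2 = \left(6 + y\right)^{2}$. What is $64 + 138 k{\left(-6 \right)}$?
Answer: $340$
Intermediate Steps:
$k{\left(y \right)} = 2 + \left(6 + y\right)^{2}$
$64 + 138 k{\left(-6 \right)} = 64 + 138 \left(2 + \left(6 - 6\right)^{2}\right) = 64 + 138 \left(2 + 0^{2}\right) = 64 + 138 \left(2 + 0\right) = 64 + 138 \cdot 2 = 64 + 276 = 340$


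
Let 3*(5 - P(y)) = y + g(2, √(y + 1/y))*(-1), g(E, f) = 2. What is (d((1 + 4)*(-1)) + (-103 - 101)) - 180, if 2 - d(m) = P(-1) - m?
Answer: -393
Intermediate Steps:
P(y) = 17/3 - y/3 (P(y) = 5 - (y + 2*(-1))/3 = 5 - (y - 2)/3 = 5 - (-2 + y)/3 = 5 + (⅔ - y/3) = 17/3 - y/3)
d(m) = -4 + m (d(m) = 2 - ((17/3 - ⅓*(-1)) - m) = 2 - ((17/3 + ⅓) - m) = 2 - (6 - m) = 2 + (-6 + m) = -4 + m)
(d((1 + 4)*(-1)) + (-103 - 101)) - 180 = ((-4 + (1 + 4)*(-1)) + (-103 - 101)) - 180 = ((-4 + 5*(-1)) - 204) - 180 = ((-4 - 5) - 204) - 180 = (-9 - 204) - 180 = -213 - 180 = -393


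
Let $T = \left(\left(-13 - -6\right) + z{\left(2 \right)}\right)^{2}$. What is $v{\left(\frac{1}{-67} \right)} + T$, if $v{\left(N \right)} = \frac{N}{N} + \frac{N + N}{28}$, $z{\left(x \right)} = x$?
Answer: $\frac{24387}{938} \approx 25.999$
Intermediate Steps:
$T = 25$ ($T = \left(\left(-13 - -6\right) + 2\right)^{2} = \left(\left(-13 + 6\right) + 2\right)^{2} = \left(-7 + 2\right)^{2} = \left(-5\right)^{2} = 25$)
$v{\left(N \right)} = 1 + \frac{N}{14}$ ($v{\left(N \right)} = 1 + 2 N \frac{1}{28} = 1 + \frac{N}{14}$)
$v{\left(\frac{1}{-67} \right)} + T = \left(1 + \frac{1}{14 \left(-67\right)}\right) + 25 = \left(1 + \frac{1}{14} \left(- \frac{1}{67}\right)\right) + 25 = \left(1 - \frac{1}{938}\right) + 25 = \frac{937}{938} + 25 = \frac{24387}{938}$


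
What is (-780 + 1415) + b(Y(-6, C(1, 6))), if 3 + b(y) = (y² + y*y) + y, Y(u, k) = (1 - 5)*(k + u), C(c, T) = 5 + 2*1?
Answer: 660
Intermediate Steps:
C(c, T) = 7 (C(c, T) = 5 + 2 = 7)
Y(u, k) = -4*k - 4*u (Y(u, k) = -4*(k + u) = -4*k - 4*u)
b(y) = -3 + y + 2*y² (b(y) = -3 + ((y² + y*y) + y) = -3 + ((y² + y²) + y) = -3 + (2*y² + y) = -3 + (y + 2*y²) = -3 + y + 2*y²)
(-780 + 1415) + b(Y(-6, C(1, 6))) = (-780 + 1415) + (-3 + (-4*7 - 4*(-6)) + 2*(-4*7 - 4*(-6))²) = 635 + (-3 + (-28 + 24) + 2*(-28 + 24)²) = 635 + (-3 - 4 + 2*(-4)²) = 635 + (-3 - 4 + 2*16) = 635 + (-3 - 4 + 32) = 635 + 25 = 660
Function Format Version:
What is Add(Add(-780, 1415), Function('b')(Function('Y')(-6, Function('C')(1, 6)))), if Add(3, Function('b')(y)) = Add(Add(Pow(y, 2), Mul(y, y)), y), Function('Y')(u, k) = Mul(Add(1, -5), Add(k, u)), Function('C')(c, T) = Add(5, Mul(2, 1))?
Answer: 660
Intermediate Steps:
Function('C')(c, T) = 7 (Function('C')(c, T) = Add(5, 2) = 7)
Function('Y')(u, k) = Add(Mul(-4, k), Mul(-4, u)) (Function('Y')(u, k) = Mul(-4, Add(k, u)) = Add(Mul(-4, k), Mul(-4, u)))
Function('b')(y) = Add(-3, y, Mul(2, Pow(y, 2))) (Function('b')(y) = Add(-3, Add(Add(Pow(y, 2), Mul(y, y)), y)) = Add(-3, Add(Add(Pow(y, 2), Pow(y, 2)), y)) = Add(-3, Add(Mul(2, Pow(y, 2)), y)) = Add(-3, Add(y, Mul(2, Pow(y, 2)))) = Add(-3, y, Mul(2, Pow(y, 2))))
Add(Add(-780, 1415), Function('b')(Function('Y')(-6, Function('C')(1, 6)))) = Add(Add(-780, 1415), Add(-3, Add(Mul(-4, 7), Mul(-4, -6)), Mul(2, Pow(Add(Mul(-4, 7), Mul(-4, -6)), 2)))) = Add(635, Add(-3, Add(-28, 24), Mul(2, Pow(Add(-28, 24), 2)))) = Add(635, Add(-3, -4, Mul(2, Pow(-4, 2)))) = Add(635, Add(-3, -4, Mul(2, 16))) = Add(635, Add(-3, -4, 32)) = Add(635, 25) = 660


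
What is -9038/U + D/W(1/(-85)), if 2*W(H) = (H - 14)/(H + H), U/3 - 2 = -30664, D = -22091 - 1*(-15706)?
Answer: -129919899/6086407 ≈ -21.346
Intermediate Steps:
D = -6385 (D = -22091 + 15706 = -6385)
U = -91986 (U = 6 + 3*(-30664) = 6 - 91992 = -91986)
W(H) = (-14 + H)/(4*H) (W(H) = ((H - 14)/(H + H))/2 = ((-14 + H)/((2*H)))/2 = ((-14 + H)*(1/(2*H)))/2 = ((-14 + H)/(2*H))/2 = (-14 + H)/(4*H))
-9038/U + D/W(1/(-85)) = -9038/(-91986) - 6385*(-4/(85*(-14 + 1/(-85)))) = -9038*(-1/91986) - 6385*(-4/(85*(-14 - 1/85))) = 4519/45993 - 6385/((¼)*(-85)*(-1191/85)) = 4519/45993 - 6385/1191/4 = 4519/45993 - 6385*4/1191 = 4519/45993 - 25540/1191 = -129919899/6086407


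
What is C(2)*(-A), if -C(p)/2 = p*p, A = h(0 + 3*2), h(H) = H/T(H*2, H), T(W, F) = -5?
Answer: -48/5 ≈ -9.6000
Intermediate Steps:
h(H) = -H/5 (h(H) = H/(-5) = H*(-1/5) = -H/5)
A = -6/5 (A = -(0 + 3*2)/5 = -(0 + 6)/5 = -1/5*6 = -6/5 ≈ -1.2000)
C(p) = -2*p**2 (C(p) = -2*p*p = -2*p**2)
C(2)*(-A) = (-2*2**2)*(-1*(-6/5)) = -2*4*(6/5) = -8*6/5 = -48/5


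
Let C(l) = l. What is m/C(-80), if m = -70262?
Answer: 35131/40 ≈ 878.28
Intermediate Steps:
m/C(-80) = -70262/(-80) = -70262*(-1/80) = 35131/40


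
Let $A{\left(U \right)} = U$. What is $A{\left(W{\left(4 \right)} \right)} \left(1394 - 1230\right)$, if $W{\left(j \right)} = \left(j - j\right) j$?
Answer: $0$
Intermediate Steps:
$W{\left(j \right)} = 0$ ($W{\left(j \right)} = 0 j = 0$)
$A{\left(W{\left(4 \right)} \right)} \left(1394 - 1230\right) = 0 \left(1394 - 1230\right) = 0 \cdot 164 = 0$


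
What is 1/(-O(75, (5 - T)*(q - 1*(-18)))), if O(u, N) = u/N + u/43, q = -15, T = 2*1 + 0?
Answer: -129/1300 ≈ -0.099231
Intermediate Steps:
T = 2 (T = 2 + 0 = 2)
O(u, N) = u/43 + u/N (O(u, N) = u/N + u*(1/43) = u/N + u/43 = u/43 + u/N)
1/(-O(75, (5 - T)*(q - 1*(-18)))) = 1/(-((1/43)*75 + 75/(((5 - 1*2)*(-15 - 1*(-18)))))) = 1/(-(75/43 + 75/(((5 - 2)*(-15 + 18))))) = 1/(-(75/43 + 75/((3*3)))) = 1/(-(75/43 + 75/9)) = 1/(-(75/43 + 75*(⅑))) = 1/(-(75/43 + 25/3)) = 1/(-1*1300/129) = 1/(-1300/129) = -129/1300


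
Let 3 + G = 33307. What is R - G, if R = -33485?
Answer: -66789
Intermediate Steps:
G = 33304 (G = -3 + 33307 = 33304)
R - G = -33485 - 1*33304 = -33485 - 33304 = -66789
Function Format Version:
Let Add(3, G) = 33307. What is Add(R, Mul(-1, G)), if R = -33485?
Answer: -66789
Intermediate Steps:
G = 33304 (G = Add(-3, 33307) = 33304)
Add(R, Mul(-1, G)) = Add(-33485, Mul(-1, 33304)) = Add(-33485, -33304) = -66789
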